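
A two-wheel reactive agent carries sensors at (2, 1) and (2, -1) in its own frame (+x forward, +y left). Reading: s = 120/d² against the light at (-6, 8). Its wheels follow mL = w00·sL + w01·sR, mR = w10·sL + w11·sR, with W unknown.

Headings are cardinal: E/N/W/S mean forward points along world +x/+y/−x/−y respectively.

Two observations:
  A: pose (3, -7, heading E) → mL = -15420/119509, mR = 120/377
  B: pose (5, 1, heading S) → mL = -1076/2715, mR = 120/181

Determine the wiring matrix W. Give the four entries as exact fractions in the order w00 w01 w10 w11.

1/2 -1 0 1

obs A: pose=(3,-7,E) → sL=120/317, sR=120/377, mL=-15420/119509, mR=120/377
obs B: pose=(5,1,S) → sL=8/15, sR=120/181, mL=-1076/2715, mR=120/181
sensor matrix S = [[120/317, 120/377], [8/15, 120/181]]; det S = 1756672/21631129
solve [mL_A; mL_B] = S·[w00; w01] and [mR_A; mR_B] = S·[w10; w11]:
  w00 = 1/2, w01 = -1, w10 = 0, w11 = 1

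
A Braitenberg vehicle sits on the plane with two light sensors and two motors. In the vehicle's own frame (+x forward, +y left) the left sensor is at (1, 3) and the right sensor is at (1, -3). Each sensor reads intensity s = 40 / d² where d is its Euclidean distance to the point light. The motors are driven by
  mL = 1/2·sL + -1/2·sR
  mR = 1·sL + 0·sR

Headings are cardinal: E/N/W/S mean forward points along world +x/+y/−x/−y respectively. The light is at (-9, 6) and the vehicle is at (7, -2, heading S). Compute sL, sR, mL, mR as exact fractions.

left sensor world pos  = (10, -3); dL² = 442
right sensor world pos = (4, -3); dR² = 250
sL = 40/442 = 20/221
sR = 40/250 = 4/25
mL = 1/2·sL + -1/2·sR = -192/5525
mR = 1·sL + 0·sR = 20/221

20/221 4/25 -192/5525 20/221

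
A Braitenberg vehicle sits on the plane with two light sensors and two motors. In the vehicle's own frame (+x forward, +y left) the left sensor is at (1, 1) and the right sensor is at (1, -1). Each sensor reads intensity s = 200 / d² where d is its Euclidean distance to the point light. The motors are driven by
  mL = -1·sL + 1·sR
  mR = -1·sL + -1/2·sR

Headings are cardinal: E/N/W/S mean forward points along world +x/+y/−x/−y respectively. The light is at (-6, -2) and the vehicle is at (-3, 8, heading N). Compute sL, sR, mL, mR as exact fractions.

left sensor world pos  = (-4, 9); dL² = 125
right sensor world pos = (-2, 9); dR² = 137
sL = 200/125 = 8/5
sR = 200/137 = 200/137
mL = -1·sL + 1·sR = -96/685
mR = -1·sL + -1/2·sR = -1596/685

8/5 200/137 -96/685 -1596/685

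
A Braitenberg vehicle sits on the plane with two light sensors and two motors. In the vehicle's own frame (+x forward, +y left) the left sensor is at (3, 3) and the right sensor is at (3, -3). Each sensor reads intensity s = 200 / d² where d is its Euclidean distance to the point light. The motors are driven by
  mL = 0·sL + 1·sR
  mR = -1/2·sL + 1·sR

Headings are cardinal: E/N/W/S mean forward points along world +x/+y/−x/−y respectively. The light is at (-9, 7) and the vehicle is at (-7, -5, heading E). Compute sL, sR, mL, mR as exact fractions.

left sensor world pos  = (-4, -2); dL² = 106
right sensor world pos = (-4, -8); dR² = 250
sL = 200/106 = 100/53
sR = 200/250 = 4/5
mL = 0·sL + 1·sR = 4/5
mR = -1/2·sL + 1·sR = -38/265

100/53 4/5 4/5 -38/265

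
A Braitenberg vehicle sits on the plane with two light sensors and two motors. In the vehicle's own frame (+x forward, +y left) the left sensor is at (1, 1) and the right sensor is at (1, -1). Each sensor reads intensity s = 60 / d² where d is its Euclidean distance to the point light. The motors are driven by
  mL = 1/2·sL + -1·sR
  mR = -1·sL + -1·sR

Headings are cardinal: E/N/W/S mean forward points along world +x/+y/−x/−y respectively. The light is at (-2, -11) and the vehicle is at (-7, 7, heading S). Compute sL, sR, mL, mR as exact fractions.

left sensor world pos  = (-6, 6); dL² = 305
right sensor world pos = (-8, 6); dR² = 325
sL = 60/305 = 12/61
sR = 60/325 = 12/65
mL = 1/2·sL + -1·sR = -342/3965
mR = -1·sL + -1·sR = -1512/3965

12/61 12/65 -342/3965 -1512/3965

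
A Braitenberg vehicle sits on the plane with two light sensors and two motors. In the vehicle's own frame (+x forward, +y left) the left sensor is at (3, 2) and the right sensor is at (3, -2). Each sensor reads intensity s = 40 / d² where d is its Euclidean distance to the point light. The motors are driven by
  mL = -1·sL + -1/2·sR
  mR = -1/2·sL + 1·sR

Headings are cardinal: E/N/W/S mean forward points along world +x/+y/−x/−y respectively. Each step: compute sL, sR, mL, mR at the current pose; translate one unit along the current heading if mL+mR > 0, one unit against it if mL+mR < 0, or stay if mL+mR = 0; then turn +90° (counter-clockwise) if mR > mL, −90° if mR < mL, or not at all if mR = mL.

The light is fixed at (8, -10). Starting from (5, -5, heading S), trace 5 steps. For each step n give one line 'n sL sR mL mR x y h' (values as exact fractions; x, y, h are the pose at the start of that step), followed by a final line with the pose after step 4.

0 8 40/29 -252/29 -76/29 5 -5 S
1 5/8 5/2 -15/8 35/16 5 -4 E
2 40/97 40/81 -5180/7857 2260/7857 6 -4 N
3 20/17 20/37 -910/629 -30/629 6 -5 W
4 8 40/13 -124/13 -12/13 7 -5 S
final 7 -4 E

n=0: pose=(5,-5,S); sL=8, sR=40/29; mL=-252/29, mR=-76/29; mL+mR=-328/29 → advance -1; mR−mL=176/29 → turn +1·90°
n=1: pose=(5,-4,E); sL=5/8, sR=5/2; mL=-15/8, mR=35/16; mL+mR=5/16 → advance +1; mR−mL=65/16 → turn +1·90°
n=2: pose=(6,-4,N); sL=40/97, sR=40/81; mL=-5180/7857, mR=2260/7857; mL+mR=-2920/7857 → advance -1; mR−mL=2480/2619 → turn +1·90°
n=3: pose=(6,-5,W); sL=20/17, sR=20/37; mL=-910/629, mR=-30/629; mL+mR=-940/629 → advance -1; mR−mL=880/629 → turn +1·90°
n=4: pose=(7,-5,S); sL=8, sR=40/13; mL=-124/13, mR=-12/13; mL+mR=-136/13 → advance -1; mR−mL=112/13 → turn +1·90°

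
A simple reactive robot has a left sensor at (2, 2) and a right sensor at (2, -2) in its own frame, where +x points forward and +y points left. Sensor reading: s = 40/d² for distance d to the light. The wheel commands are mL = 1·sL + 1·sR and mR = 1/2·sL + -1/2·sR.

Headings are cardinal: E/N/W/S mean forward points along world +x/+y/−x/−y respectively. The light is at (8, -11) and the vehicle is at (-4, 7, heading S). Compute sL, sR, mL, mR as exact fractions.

left sensor world pos  = (-2, 5); dL² = 356
right sensor world pos = (-6, 5); dR² = 452
sL = 40/356 = 10/89
sR = 40/452 = 10/113
mL = 1·sL + 1·sR = 2020/10057
mR = 1/2·sL + -1/2·sR = 120/10057

10/89 10/113 2020/10057 120/10057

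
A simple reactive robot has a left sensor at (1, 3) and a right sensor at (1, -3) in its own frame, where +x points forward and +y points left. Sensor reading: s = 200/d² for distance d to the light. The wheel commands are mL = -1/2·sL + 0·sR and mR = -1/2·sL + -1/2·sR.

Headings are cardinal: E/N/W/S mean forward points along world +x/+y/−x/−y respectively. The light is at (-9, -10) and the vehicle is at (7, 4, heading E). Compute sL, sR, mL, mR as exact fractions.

left sensor world pos  = (8, 7); dL² = 578
right sensor world pos = (8, 1); dR² = 410
sL = 200/578 = 100/289
sR = 200/410 = 20/41
mL = -1/2·sL + 0·sR = -50/289
mR = -1/2·sL + -1/2·sR = -4940/11849

100/289 20/41 -50/289 -4940/11849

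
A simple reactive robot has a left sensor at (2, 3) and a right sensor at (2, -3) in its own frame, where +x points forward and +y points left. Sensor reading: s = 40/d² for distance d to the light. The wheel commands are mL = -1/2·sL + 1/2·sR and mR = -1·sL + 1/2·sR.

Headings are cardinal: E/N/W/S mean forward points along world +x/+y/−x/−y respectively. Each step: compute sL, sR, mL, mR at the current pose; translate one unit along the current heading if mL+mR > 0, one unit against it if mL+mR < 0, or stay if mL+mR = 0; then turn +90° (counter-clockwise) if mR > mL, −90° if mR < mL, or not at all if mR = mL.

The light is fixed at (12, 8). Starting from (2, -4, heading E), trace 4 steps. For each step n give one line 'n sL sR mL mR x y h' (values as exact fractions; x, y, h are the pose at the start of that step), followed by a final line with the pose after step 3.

n=0: pose=(2,-4,E); sL=8/29, sR=40/289; mL=-576/8381, mR=-1732/8381; mL+mR=-2308/8381 → advance -1; mR−mL=-4/29 → turn -1·90°
n=1: pose=(1,-4,S); sL=2/13, sR=5/49; mL=-33/1274, mR=-131/1274; mL+mR=-82/637 → advance -1; mR−mL=-1/13 → turn -1·90°
n=2: pose=(1,-3,W); sL=8/73, sR=40/233; mL=528/17009, mR=-404/17009; mL+mR=124/17009 → advance +1; mR−mL=-4/73 → turn -1·90°
n=3: pose=(0,-3,N); sL=20/153, sR=20/81; mL=80/1377, mR=-10/1377; mL+mR=70/1377 → advance +1; mR−mL=-10/153 → turn -1·90°

0 8/29 40/289 -576/8381 -1732/8381 2 -4 E
1 2/13 5/49 -33/1274 -131/1274 1 -4 S
2 8/73 40/233 528/17009 -404/17009 1 -3 W
3 20/153 20/81 80/1377 -10/1377 0 -3 N
final 0 -2 E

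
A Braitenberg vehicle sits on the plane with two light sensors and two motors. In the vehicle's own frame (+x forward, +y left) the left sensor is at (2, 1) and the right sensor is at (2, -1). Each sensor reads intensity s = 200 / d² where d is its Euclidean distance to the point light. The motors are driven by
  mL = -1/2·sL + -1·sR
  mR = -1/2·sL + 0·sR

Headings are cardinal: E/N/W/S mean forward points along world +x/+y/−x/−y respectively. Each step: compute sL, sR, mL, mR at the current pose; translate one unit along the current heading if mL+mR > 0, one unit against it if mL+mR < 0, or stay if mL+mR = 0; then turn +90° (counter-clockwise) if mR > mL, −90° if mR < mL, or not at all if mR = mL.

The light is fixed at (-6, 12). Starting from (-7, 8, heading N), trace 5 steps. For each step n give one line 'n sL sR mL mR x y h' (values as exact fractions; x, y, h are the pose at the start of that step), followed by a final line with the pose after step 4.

0 25 50 -125/2 -25/2 -7 8 N
1 40/9 8 -92/9 -20/9 -7 7 W
2 4 4 -6 -2 -6 7 S
3 200/13 200/29 -5500/377 -100/13 -6 8 E
4 25 50 -125/2 -25/2 -7 8 N
final -7 7 W

n=0: pose=(-7,8,N); sL=25, sR=50; mL=-125/2, mR=-25/2; mL+mR=-75 → advance -1; mR−mL=50 → turn +1·90°
n=1: pose=(-7,7,W); sL=40/9, sR=8; mL=-92/9, mR=-20/9; mL+mR=-112/9 → advance -1; mR−mL=8 → turn +1·90°
n=2: pose=(-6,7,S); sL=4, sR=4; mL=-6, mR=-2; mL+mR=-8 → advance -1; mR−mL=4 → turn +1·90°
n=3: pose=(-6,8,E); sL=200/13, sR=200/29; mL=-5500/377, mR=-100/13; mL+mR=-8400/377 → advance -1; mR−mL=200/29 → turn +1·90°
n=4: pose=(-7,8,N); sL=25, sR=50; mL=-125/2, mR=-25/2; mL+mR=-75 → advance -1; mR−mL=50 → turn +1·90°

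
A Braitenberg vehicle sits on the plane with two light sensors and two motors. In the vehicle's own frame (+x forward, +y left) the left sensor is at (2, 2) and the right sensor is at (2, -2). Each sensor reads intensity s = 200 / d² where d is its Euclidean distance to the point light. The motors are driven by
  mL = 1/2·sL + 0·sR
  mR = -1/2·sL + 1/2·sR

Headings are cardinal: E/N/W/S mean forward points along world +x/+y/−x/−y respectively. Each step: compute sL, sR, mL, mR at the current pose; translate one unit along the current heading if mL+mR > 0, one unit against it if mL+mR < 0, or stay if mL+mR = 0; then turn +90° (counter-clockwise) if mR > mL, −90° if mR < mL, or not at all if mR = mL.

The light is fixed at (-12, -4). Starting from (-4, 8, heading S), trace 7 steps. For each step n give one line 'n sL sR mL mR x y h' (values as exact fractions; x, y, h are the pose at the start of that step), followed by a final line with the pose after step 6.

0 1 25/17 1/2 4/17 -4 8 S
1 200/117 40/41 100/117 -1760/4797 -4 7 W
2 100/97 4/5 50/97 -56/485 -5 7 N
3 200/277 200/181 100/277 9600/50137 -5 8 E
4 1 25/17 1/2 4/17 -4 8 S
5 200/117 40/41 100/117 -1760/4797 -4 7 W
6 100/97 4/5 50/97 -56/485 -5 7 N
final -5 8 E

n=0: pose=(-4,8,S); sL=1, sR=25/17; mL=1/2, mR=4/17; mL+mR=25/34 → advance +1; mR−mL=-9/34 → turn -1·90°
n=1: pose=(-4,7,W); sL=200/117, sR=40/41; mL=100/117, mR=-1760/4797; mL+mR=20/41 → advance +1; mR−mL=-5860/4797 → turn -1·90°
n=2: pose=(-5,7,N); sL=100/97, sR=4/5; mL=50/97, mR=-56/485; mL+mR=2/5 → advance +1; mR−mL=-306/485 → turn -1·90°
n=3: pose=(-5,8,E); sL=200/277, sR=200/181; mL=100/277, mR=9600/50137; mL+mR=100/181 → advance +1; mR−mL=-8500/50137 → turn -1·90°
n=4: pose=(-4,8,S); sL=1, sR=25/17; mL=1/2, mR=4/17; mL+mR=25/34 → advance +1; mR−mL=-9/34 → turn -1·90°
n=5: pose=(-4,7,W); sL=200/117, sR=40/41; mL=100/117, mR=-1760/4797; mL+mR=20/41 → advance +1; mR−mL=-5860/4797 → turn -1·90°
n=6: pose=(-5,7,N); sL=100/97, sR=4/5; mL=50/97, mR=-56/485; mL+mR=2/5 → advance +1; mR−mL=-306/485 → turn -1·90°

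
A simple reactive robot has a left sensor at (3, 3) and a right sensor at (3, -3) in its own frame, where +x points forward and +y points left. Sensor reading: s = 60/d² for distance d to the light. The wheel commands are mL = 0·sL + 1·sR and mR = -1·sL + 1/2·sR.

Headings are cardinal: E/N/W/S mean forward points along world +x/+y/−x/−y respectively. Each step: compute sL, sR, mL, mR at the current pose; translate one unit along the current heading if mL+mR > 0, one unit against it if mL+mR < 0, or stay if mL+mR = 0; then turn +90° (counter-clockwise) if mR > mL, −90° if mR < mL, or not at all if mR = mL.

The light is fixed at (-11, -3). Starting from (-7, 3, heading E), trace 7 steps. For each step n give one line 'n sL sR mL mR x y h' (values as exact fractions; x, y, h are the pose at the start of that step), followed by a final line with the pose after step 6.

0 6/13 30/29 30/29 21/377 -7 3 E
1 60/73 60/13 60/13 1410/949 -6 3 S
2 15/2 15/17 15/17 -120/17 -6 2 W
3 60/73 12/29 12/29 -1302/2117 -5 2 N
4 6/13 30/41 30/41 -51/533 -5 1 E
5 60/101 60/17 60/17 2010/1717 -4 1 S
6 15/4 15/13 15/13 -165/52 -4 0 W
final -3 0 N

n=0: pose=(-7,3,E); sL=6/13, sR=30/29; mL=30/29, mR=21/377; mL+mR=411/377 → advance +1; mR−mL=-369/377 → turn -1·90°
n=1: pose=(-6,3,S); sL=60/73, sR=60/13; mL=60/13, mR=1410/949; mL+mR=5790/949 → advance +1; mR−mL=-2970/949 → turn -1·90°
n=2: pose=(-6,2,W); sL=15/2, sR=15/17; mL=15/17, mR=-120/17; mL+mR=-105/17 → advance -1; mR−mL=-135/17 → turn -1·90°
n=3: pose=(-5,2,N); sL=60/73, sR=12/29; mL=12/29, mR=-1302/2117; mL+mR=-426/2117 → advance -1; mR−mL=-2178/2117 → turn -1·90°
n=4: pose=(-5,1,E); sL=6/13, sR=30/41; mL=30/41, mR=-51/533; mL+mR=339/533 → advance +1; mR−mL=-441/533 → turn -1·90°
n=5: pose=(-4,1,S); sL=60/101, sR=60/17; mL=60/17, mR=2010/1717; mL+mR=8070/1717 → advance +1; mR−mL=-4050/1717 → turn -1·90°
n=6: pose=(-4,0,W); sL=15/4, sR=15/13; mL=15/13, mR=-165/52; mL+mR=-105/52 → advance -1; mR−mL=-225/52 → turn -1·90°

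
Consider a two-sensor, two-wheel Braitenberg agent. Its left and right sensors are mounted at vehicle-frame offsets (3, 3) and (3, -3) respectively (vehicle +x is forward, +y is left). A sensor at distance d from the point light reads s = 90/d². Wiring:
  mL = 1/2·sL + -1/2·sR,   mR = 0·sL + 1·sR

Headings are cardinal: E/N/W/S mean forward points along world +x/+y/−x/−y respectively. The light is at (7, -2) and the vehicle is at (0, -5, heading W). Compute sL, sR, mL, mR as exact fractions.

left sensor world pos  = (-3, -8); dL² = 136
right sensor world pos = (-3, -2); dR² = 100
sL = 90/136 = 45/68
sR = 90/100 = 9/10
mL = 1/2·sL + -1/2·sR = -81/680
mR = 0·sL + 1·sR = 9/10

45/68 9/10 -81/680 9/10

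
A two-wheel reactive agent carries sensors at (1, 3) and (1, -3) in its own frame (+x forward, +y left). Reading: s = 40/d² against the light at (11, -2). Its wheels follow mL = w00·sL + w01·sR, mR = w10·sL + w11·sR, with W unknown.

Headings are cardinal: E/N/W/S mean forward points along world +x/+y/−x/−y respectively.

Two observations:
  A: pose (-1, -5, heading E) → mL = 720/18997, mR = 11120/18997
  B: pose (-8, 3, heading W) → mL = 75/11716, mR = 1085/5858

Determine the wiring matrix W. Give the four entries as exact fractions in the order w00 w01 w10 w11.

1/2 -1/2 1 1

obs A: pose=(-1,-5,E) → sL=40/121, sR=40/157, mL=720/18997, mR=11120/18997
obs B: pose=(-8,3,W) → sL=10/101, sR=5/58, mL=75/11716, mR=1085/5858
sensor matrix S = [[40/121, 40/157], [10/101, 5/58]]; det S = 182100/55642213
solve [mL_A; mL_B] = S·[w00; w01] and [mR_A; mR_B] = S·[w10; w11]:
  w00 = 1/2, w01 = -1/2, w10 = 1, w11 = 1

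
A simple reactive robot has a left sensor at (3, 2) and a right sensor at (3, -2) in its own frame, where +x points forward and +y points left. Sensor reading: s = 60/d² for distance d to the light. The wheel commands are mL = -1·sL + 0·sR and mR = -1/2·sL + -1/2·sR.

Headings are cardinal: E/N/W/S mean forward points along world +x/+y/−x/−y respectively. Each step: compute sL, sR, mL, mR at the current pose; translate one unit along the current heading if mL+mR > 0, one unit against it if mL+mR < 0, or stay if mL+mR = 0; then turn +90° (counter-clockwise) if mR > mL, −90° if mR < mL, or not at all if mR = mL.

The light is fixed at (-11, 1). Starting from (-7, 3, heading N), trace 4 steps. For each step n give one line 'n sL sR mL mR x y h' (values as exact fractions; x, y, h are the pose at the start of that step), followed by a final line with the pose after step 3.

n=0: pose=(-7,3,N); sL=60/29, sR=60/61; mL=-60/29, mR=-2700/1769; mL+mR=-6360/1769 → advance -1; mR−mL=960/1769 → turn +1·90°
n=1: pose=(-7,2,W); sL=30, sR=6; mL=-30, mR=-18; mL+mR=-48 → advance -1; mR−mL=12 → turn +1·90°
n=2: pose=(-6,2,S); sL=60/53, sR=60/13; mL=-60/53, mR=-1980/689; mL+mR=-2760/689 → advance -1; mR−mL=-1200/689 → turn -1·90°
n=3: pose=(-6,3,W); sL=15, sR=3; mL=-15, mR=-9; mL+mR=-24 → advance -1; mR−mL=6 → turn +1·90°

0 60/29 60/61 -60/29 -2700/1769 -7 3 N
1 30 6 -30 -18 -7 2 W
2 60/53 60/13 -60/53 -1980/689 -6 2 S
3 15 3 -15 -9 -6 3 W
final -5 3 S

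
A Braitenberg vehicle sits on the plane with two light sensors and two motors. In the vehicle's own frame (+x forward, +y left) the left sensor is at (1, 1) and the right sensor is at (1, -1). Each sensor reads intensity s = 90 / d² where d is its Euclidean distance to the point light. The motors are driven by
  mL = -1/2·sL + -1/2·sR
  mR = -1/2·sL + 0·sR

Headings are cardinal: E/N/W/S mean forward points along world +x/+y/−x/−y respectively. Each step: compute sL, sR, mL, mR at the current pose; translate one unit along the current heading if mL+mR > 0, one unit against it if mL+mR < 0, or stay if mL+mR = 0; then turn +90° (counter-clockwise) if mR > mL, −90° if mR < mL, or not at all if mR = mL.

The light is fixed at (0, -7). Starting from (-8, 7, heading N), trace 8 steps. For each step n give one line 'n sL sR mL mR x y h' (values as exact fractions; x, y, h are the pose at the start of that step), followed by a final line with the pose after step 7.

0 5/17 45/137 -725/2329 -5/34 -8 7 N
1 2/5 90/277 -502/1385 -1/5 -8 6 W
2 1/2 45/104 -97/208 -1/4 -7 6 S
3 10/29 18/41 -466/1189 -5/29 -7 7 E
4 5/17 45/137 -725/2329 -5/34 -8 7 N
5 2/5 90/277 -502/1385 -1/5 -8 6 W
6 1/2 45/104 -97/208 -1/4 -7 6 S
7 10/29 18/41 -466/1189 -5/29 -7 7 E
final -8 7 N

n=0: pose=(-8,7,N); sL=5/17, sR=45/137; mL=-725/2329, mR=-5/34; mL+mR=-2135/4658 → advance -1; mR−mL=45/274 → turn +1·90°
n=1: pose=(-8,6,W); sL=2/5, sR=90/277; mL=-502/1385, mR=-1/5; mL+mR=-779/1385 → advance -1; mR−mL=45/277 → turn +1·90°
n=2: pose=(-7,6,S); sL=1/2, sR=45/104; mL=-97/208, mR=-1/4; mL+mR=-149/208 → advance -1; mR−mL=45/208 → turn +1·90°
n=3: pose=(-7,7,E); sL=10/29, sR=18/41; mL=-466/1189, mR=-5/29; mL+mR=-671/1189 → advance -1; mR−mL=9/41 → turn +1·90°
n=4: pose=(-8,7,N); sL=5/17, sR=45/137; mL=-725/2329, mR=-5/34; mL+mR=-2135/4658 → advance -1; mR−mL=45/274 → turn +1·90°
n=5: pose=(-8,6,W); sL=2/5, sR=90/277; mL=-502/1385, mR=-1/5; mL+mR=-779/1385 → advance -1; mR−mL=45/277 → turn +1·90°
n=6: pose=(-7,6,S); sL=1/2, sR=45/104; mL=-97/208, mR=-1/4; mL+mR=-149/208 → advance -1; mR−mL=45/208 → turn +1·90°
n=7: pose=(-7,7,E); sL=10/29, sR=18/41; mL=-466/1189, mR=-5/29; mL+mR=-671/1189 → advance -1; mR−mL=9/41 → turn +1·90°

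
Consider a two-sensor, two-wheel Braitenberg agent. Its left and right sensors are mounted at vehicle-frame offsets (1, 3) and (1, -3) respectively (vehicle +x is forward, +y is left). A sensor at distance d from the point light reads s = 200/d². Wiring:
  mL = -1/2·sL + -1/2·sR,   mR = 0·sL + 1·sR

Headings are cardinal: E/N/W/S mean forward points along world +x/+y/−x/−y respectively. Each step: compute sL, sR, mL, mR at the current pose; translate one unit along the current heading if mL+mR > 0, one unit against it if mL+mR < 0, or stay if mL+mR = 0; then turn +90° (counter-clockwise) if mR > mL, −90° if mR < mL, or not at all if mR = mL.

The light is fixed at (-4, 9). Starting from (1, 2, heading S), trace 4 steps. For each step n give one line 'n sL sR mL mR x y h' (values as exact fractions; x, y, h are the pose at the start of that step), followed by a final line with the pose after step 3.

0 25/16 50/17 -1225/544 50/17 1 2 S
1 200/61 200/157 -21800/9577 200/157 1 1 E
2 4 100/49 -148/49 100/49 0 1 N
3 200/153 40/9 -440/153 40/9 0 0 W
final -1 0 S

n=0: pose=(1,2,S); sL=25/16, sR=50/17; mL=-1225/544, mR=50/17; mL+mR=375/544 → advance +1; mR−mL=2825/544 → turn +1·90°
n=1: pose=(1,1,E); sL=200/61, sR=200/157; mL=-21800/9577, mR=200/157; mL+mR=-9600/9577 → advance -1; mR−mL=34000/9577 → turn +1·90°
n=2: pose=(0,1,N); sL=4, sR=100/49; mL=-148/49, mR=100/49; mL+mR=-48/49 → advance -1; mR−mL=248/49 → turn +1·90°
n=3: pose=(0,0,W); sL=200/153, sR=40/9; mL=-440/153, mR=40/9; mL+mR=80/51 → advance +1; mR−mL=1120/153 → turn +1·90°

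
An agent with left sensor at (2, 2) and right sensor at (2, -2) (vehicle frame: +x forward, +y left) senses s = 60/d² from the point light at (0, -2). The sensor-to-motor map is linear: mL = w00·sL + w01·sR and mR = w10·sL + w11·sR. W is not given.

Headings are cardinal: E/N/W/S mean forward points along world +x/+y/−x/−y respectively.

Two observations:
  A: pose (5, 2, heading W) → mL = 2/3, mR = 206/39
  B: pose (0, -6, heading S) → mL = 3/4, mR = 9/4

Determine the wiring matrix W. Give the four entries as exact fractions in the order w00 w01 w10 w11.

obs A: pose=(5,2,W) → sL=60/13, sR=4/3, mL=2/3, mR=206/39
obs B: pose=(0,-6,S) → sL=3/2, sR=3/2, mL=3/4, mR=9/4
sensor matrix S = [[60/13, 4/3], [3/2, 3/2]]; det S = 64/13
solve [mL_A; mL_B] = S·[w00; w01] and [mR_A; mR_B] = S·[w10; w11]:
  w00 = 0, w01 = 1/2, w10 = 1, w11 = 1/2

0 1/2 1 1/2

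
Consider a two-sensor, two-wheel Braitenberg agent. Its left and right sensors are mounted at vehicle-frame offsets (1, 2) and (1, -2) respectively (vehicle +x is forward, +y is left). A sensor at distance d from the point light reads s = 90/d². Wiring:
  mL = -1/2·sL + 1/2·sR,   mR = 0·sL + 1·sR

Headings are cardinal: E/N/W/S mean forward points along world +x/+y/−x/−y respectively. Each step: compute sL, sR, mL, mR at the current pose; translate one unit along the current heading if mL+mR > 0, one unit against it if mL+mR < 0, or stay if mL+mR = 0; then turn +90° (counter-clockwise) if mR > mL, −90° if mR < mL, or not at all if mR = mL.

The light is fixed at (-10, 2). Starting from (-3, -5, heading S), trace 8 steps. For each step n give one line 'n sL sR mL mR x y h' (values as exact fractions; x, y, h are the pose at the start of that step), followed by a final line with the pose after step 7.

0 18/29 90/89 504/2581 90/89 -3 -5 S
1 9/10 45/82 -36/205 45/82 -3 -6 E
2 18/17 90/149 -576/2533 90/149 -2 -6 N
3 9/13 45/37 126/481 45/37 -2 -5 W
4 18/29 90/89 504/2581 90/89 -3 -5 S
5 9/10 45/82 -36/205 45/82 -3 -6 E
6 18/17 90/149 -576/2533 90/149 -2 -6 N
7 9/13 45/37 126/481 45/37 -2 -5 W
final -3 -5 S

n=0: pose=(-3,-5,S); sL=18/29, sR=90/89; mL=504/2581, mR=90/89; mL+mR=3114/2581 → advance +1; mR−mL=2106/2581 → turn +1·90°
n=1: pose=(-3,-6,E); sL=9/10, sR=45/82; mL=-36/205, mR=45/82; mL+mR=153/410 → advance +1; mR−mL=297/410 → turn +1·90°
n=2: pose=(-2,-6,N); sL=18/17, sR=90/149; mL=-576/2533, mR=90/149; mL+mR=954/2533 → advance +1; mR−mL=2106/2533 → turn +1·90°
n=3: pose=(-2,-5,W); sL=9/13, sR=45/37; mL=126/481, mR=45/37; mL+mR=711/481 → advance +1; mR−mL=459/481 → turn +1·90°
n=4: pose=(-3,-5,S); sL=18/29, sR=90/89; mL=504/2581, mR=90/89; mL+mR=3114/2581 → advance +1; mR−mL=2106/2581 → turn +1·90°
n=5: pose=(-3,-6,E); sL=9/10, sR=45/82; mL=-36/205, mR=45/82; mL+mR=153/410 → advance +1; mR−mL=297/410 → turn +1·90°
n=6: pose=(-2,-6,N); sL=18/17, sR=90/149; mL=-576/2533, mR=90/149; mL+mR=954/2533 → advance +1; mR−mL=2106/2533 → turn +1·90°
n=7: pose=(-2,-5,W); sL=9/13, sR=45/37; mL=126/481, mR=45/37; mL+mR=711/481 → advance +1; mR−mL=459/481 → turn +1·90°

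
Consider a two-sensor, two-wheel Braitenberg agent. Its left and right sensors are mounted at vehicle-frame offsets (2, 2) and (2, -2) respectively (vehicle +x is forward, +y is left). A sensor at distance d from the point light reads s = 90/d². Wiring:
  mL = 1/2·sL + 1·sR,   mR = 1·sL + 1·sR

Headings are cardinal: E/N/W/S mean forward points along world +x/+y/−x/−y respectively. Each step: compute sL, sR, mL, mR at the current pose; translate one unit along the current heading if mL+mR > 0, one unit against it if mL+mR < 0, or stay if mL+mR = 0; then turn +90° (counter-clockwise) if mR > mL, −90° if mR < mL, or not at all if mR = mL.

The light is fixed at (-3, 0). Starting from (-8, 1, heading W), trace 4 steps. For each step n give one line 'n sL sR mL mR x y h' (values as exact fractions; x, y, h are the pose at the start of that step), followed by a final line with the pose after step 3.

0 9/5 45/29 711/290 486/145 -8 1 W
1 90/17 18/13 891/221 1476/221 -9 1 S
2 9/2 9/2 27/4 9 -9 0 E
3 90/53 90/13 5355/689 5940/689 -8 0 N
final -8 1 W

n=0: pose=(-8,1,W); sL=9/5, sR=45/29; mL=711/290, mR=486/145; mL+mR=1683/290 → advance +1; mR−mL=9/10 → turn +1·90°
n=1: pose=(-9,1,S); sL=90/17, sR=18/13; mL=891/221, mR=1476/221; mL+mR=2367/221 → advance +1; mR−mL=45/17 → turn +1·90°
n=2: pose=(-9,0,E); sL=9/2, sR=9/2; mL=27/4, mR=9; mL+mR=63/4 → advance +1; mR−mL=9/4 → turn +1·90°
n=3: pose=(-8,0,N); sL=90/53, sR=90/13; mL=5355/689, mR=5940/689; mL+mR=11295/689 → advance +1; mR−mL=45/53 → turn +1·90°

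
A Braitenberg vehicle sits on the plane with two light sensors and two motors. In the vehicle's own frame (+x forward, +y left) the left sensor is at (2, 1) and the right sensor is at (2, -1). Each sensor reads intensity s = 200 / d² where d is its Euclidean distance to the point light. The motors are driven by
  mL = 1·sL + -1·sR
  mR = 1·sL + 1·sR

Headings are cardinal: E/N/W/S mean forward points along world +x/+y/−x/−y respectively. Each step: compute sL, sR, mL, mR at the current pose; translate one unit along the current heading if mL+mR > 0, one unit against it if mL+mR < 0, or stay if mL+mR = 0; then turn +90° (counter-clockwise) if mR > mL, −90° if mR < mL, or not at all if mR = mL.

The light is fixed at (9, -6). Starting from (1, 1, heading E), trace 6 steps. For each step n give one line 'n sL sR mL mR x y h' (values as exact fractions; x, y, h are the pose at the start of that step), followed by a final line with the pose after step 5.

n=0: pose=(1,1,E); sL=2, sR=25/9; mL=-7/9, mR=43/9; mL+mR=4 → advance +1; mR−mL=50/9 → turn +1·90°
n=1: pose=(2,1,N); sL=40/29, sR=200/117; mL=-1120/3393, mR=10480/3393; mL+mR=80/29 → advance +1; mR−mL=400/117 → turn +1·90°
n=2: pose=(2,2,W); sL=20/13, sR=100/81; mL=320/1053, mR=2920/1053; mL+mR=40/13 → advance +1; mR−mL=200/81 → turn +1·90°
n=3: pose=(1,2,S); sL=40/17, sR=200/117; mL=1280/1989, mR=8080/1989; mL+mR=80/17 → advance +1; mR−mL=400/117 → turn +1·90°
n=4: pose=(1,1,E); sL=2, sR=25/9; mL=-7/9, mR=43/9; mL+mR=4 → advance +1; mR−mL=50/9 → turn +1·90°
n=5: pose=(2,1,N); sL=40/29, sR=200/117; mL=-1120/3393, mR=10480/3393; mL+mR=80/29 → advance +1; mR−mL=400/117 → turn +1·90°

0 2 25/9 -7/9 43/9 1 1 E
1 40/29 200/117 -1120/3393 10480/3393 2 1 N
2 20/13 100/81 320/1053 2920/1053 2 2 W
3 40/17 200/117 1280/1989 8080/1989 1 2 S
4 2 25/9 -7/9 43/9 1 1 E
5 40/29 200/117 -1120/3393 10480/3393 2 1 N
final 2 2 W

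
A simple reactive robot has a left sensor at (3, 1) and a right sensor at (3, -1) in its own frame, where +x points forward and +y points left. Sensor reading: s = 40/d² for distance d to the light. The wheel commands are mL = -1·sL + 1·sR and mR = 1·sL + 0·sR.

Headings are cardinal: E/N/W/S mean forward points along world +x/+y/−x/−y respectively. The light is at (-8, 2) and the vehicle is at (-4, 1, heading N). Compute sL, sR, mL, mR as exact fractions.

40/13 40/29 -640/377 40/13

left sensor world pos  = (-5, 4); dL² = 13
right sensor world pos = (-3, 4); dR² = 29
sL = 40/13 = 40/13
sR = 40/29 = 40/29
mL = -1·sL + 1·sR = -640/377
mR = 1·sL + 0·sR = 40/13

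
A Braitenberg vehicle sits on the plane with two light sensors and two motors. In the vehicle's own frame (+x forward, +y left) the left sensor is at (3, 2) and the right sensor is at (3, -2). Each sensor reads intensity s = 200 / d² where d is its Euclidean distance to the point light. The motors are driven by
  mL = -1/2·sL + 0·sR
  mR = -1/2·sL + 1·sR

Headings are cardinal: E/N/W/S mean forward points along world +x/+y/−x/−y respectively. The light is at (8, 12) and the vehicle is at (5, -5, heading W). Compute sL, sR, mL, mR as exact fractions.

left sensor world pos  = (2, -7); dL² = 397
right sensor world pos = (2, -3); dR² = 261
sL = 200/397 = 200/397
sR = 200/261 = 200/261
mL = -1/2·sL + 0·sR = -100/397
mR = -1/2·sL + 1·sR = 53300/103617

200/397 200/261 -100/397 53300/103617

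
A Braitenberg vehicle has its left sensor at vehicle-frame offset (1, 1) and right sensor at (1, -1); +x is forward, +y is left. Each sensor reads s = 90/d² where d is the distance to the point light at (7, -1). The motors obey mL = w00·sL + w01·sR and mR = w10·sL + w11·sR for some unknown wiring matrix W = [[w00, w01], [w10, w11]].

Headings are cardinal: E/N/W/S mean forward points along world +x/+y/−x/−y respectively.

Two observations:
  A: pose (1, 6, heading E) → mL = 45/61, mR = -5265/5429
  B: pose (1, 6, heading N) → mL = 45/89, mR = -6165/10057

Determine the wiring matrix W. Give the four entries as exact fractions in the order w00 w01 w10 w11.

obs A: pose=(1,6,E) → sL=90/89, sR=90/61, mL=45/61, mR=-5265/5429
obs B: pose=(1,6,N) → sL=90/113, sR=90/89, mL=45/89, mR=-6165/10057
sensor matrix S = [[90/89, 90/61], [90/113, 90/89]]; det S = -8326800/54599453
solve [mL_A; mL_B] = S·[w00; w01] and [mR_A; mR_B] = S·[w10; w11]:
  w00 = 0, w01 = 1/2, w10 = 1/2, w11 = -1

0 1/2 1/2 -1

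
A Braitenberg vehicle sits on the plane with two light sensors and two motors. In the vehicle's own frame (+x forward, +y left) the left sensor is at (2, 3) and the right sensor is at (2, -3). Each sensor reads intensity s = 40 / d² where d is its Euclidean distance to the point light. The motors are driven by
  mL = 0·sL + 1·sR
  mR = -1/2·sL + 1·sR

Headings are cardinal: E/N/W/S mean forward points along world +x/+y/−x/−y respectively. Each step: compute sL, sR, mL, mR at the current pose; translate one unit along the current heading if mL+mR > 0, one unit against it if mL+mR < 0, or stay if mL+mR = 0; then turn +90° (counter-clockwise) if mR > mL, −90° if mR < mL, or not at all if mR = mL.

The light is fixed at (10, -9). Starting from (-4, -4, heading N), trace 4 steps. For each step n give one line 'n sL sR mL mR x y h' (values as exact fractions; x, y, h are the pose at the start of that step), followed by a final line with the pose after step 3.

n=0: pose=(-4,-4,N); sL=20/169, sR=4/17; mL=4/17, mR=506/2873; mL+mR=1182/2873 → advance +1; mR−mL=-10/169 → turn -1·90°
n=1: pose=(-4,-3,E); sL=8/45, sR=40/153; mL=40/153, mR=44/255; mL+mR=332/765 → advance +1; mR−mL=-4/45 → turn -1·90°
n=2: pose=(-3,-3,S); sL=10/29, sR=5/34; mL=5/34, mR=-25/986; mL+mR=60/493 → advance +1; mR−mL=-5/29 → turn -1·90°
n=3: pose=(-3,-4,W); sL=40/229, sR=40/289; mL=40/289, mR=3380/66181; mL+mR=12540/66181 → advance +1; mR−mL=-20/229 → turn -1·90°

0 20/169 4/17 4/17 506/2873 -4 -4 N
1 8/45 40/153 40/153 44/255 -4 -3 E
2 10/29 5/34 5/34 -25/986 -3 -3 S
3 40/229 40/289 40/289 3380/66181 -3 -4 W
final -4 -4 N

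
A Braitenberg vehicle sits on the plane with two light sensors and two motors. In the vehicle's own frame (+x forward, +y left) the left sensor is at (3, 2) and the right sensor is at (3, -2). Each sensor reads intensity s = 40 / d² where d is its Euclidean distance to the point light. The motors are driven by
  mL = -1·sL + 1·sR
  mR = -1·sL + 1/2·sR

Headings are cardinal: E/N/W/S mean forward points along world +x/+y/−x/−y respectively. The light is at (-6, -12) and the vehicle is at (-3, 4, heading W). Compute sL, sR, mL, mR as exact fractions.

left sensor world pos  = (-6, 2); dL² = 196
right sensor world pos = (-6, 6); dR² = 324
sL = 40/196 = 10/49
sR = 40/324 = 10/81
mL = -1·sL + 1·sR = -320/3969
mR = -1·sL + 1/2·sR = -565/3969

10/49 10/81 -320/3969 -565/3969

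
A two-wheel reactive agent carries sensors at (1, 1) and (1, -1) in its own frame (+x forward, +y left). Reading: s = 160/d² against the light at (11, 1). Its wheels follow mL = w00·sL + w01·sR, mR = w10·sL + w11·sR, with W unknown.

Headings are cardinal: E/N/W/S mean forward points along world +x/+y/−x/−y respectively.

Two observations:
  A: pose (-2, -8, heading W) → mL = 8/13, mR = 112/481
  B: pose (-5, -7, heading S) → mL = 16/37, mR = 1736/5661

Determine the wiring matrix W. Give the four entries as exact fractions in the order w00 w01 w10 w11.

0 1 1 -1/2

obs A: pose=(-2,-8,W) → sL=20/37, sR=8/13, mL=8/13, mR=112/481
obs B: pose=(-5,-7,S) → sL=80/153, sR=16/37, mL=16/37, mR=1736/5661
sensor matrix S = [[20/37, 8/13], [80/153, 16/37]]; det S = -239680/2722941
solve [mL_A; mL_B] = S·[w00; w01] and [mR_A; mR_B] = S·[w10; w11]:
  w00 = 0, w01 = 1, w10 = 1, w11 = -1/2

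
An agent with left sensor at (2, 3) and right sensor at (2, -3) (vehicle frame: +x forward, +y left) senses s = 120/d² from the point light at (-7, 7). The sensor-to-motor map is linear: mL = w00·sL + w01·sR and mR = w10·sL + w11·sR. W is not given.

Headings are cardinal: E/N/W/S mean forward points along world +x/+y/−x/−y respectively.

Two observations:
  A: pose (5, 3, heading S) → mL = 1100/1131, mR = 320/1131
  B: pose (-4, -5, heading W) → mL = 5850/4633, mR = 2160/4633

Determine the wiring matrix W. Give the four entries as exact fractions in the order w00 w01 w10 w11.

obs A: pose=(5,3,S) → sL=40/87, sR=40/39, mL=1100/1131, mR=320/1131
obs B: pose=(-4,-5,W) → sL=60/113, sR=60/41, mL=5850/4633, mR=2160/4633
sensor matrix S = [[40/87, 40/39], [60/113, 60/41]]; det S = 224000/1746641
solve [mL_A; mL_B] = S·[w00; w01] and [mR_A; mR_B] = S·[w10; w11]:
  w00 = 1, w01 = 1/2, w10 = -1/2, w11 = 1/2

1 1/2 -1/2 1/2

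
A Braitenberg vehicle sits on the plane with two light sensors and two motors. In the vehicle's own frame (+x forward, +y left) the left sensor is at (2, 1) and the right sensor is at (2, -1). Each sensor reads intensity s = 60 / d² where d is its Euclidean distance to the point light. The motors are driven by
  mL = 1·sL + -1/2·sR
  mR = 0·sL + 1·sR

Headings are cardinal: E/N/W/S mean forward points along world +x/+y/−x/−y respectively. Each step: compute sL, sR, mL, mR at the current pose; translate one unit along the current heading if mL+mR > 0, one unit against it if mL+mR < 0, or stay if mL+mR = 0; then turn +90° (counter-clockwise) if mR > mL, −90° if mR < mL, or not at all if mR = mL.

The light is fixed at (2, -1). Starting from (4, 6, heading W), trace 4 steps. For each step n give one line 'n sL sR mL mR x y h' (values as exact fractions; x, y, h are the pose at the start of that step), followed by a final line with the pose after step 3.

n=0: pose=(4,6,W); sL=5/3, sR=15/16; mL=115/96, mR=15/16; mL+mR=205/96 → advance +1; mR−mL=-25/96 → turn -1·90°
n=1: pose=(3,6,N); sL=20/27, sR=12/17; mL=178/459, mR=12/17; mL+mR=502/459 → advance +1; mR−mL=146/459 → turn +1·90°
n=2: pose=(3,7,W); sL=6/5, sR=30/41; mL=171/205, mR=30/41; mL+mR=321/205 → advance +1; mR−mL=-21/205 → turn -1·90°
n=3: pose=(2,7,N); sL=60/101, sR=60/101; mL=30/101, mR=60/101; mL+mR=90/101 → advance +1; mR−mL=30/101 → turn +1·90°

0 5/3 15/16 115/96 15/16 4 6 W
1 20/27 12/17 178/459 12/17 3 6 N
2 6/5 30/41 171/205 30/41 3 7 W
3 60/101 60/101 30/101 60/101 2 7 N
final 2 8 W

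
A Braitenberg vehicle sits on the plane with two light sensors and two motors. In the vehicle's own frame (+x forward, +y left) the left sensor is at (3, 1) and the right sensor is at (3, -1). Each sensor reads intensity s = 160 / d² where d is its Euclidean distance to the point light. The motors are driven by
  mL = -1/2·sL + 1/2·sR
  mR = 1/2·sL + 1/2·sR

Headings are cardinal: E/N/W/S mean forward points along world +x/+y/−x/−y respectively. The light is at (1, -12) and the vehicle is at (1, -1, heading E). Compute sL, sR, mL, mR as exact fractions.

160/153 160/109 3520/16677 20960/16677

left sensor world pos  = (4, 0); dL² = 153
right sensor world pos = (4, -2); dR² = 109
sL = 160/153 = 160/153
sR = 160/109 = 160/109
mL = -1/2·sL + 1/2·sR = 3520/16677
mR = 1/2·sL + 1/2·sR = 20960/16677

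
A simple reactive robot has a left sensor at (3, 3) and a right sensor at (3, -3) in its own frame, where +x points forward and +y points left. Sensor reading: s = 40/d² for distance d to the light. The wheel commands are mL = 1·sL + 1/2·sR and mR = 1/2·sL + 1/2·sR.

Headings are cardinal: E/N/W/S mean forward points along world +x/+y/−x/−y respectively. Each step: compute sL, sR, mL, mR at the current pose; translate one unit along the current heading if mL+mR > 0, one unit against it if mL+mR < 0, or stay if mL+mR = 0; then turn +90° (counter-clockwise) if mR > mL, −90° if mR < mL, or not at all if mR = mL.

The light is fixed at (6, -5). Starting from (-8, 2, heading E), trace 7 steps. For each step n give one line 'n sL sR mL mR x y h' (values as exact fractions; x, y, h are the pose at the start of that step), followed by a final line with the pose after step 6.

0 40/221 40/137 9900/30277 7160/30277 -8 2 E
1 10/29 5/34 825/1972 485/1972 -7 2 S
2 8/53 40/337 3756/17861 2408/17861 -7 1 W
3 4/37 20/101 774/3737 572/3737 -8 1 N
4 40/221 40/137 9900/30277 7160/30277 -8 2 E
5 10/29 5/34 825/1972 485/1972 -7 2 S
6 8/53 40/337 3756/17861 2408/17861 -7 1 W
final -8 1 N

n=0: pose=(-8,2,E); sL=40/221, sR=40/137; mL=9900/30277, mR=7160/30277; mL+mR=17060/30277 → advance +1; mR−mL=-20/221 → turn -1·90°
n=1: pose=(-7,2,S); sL=10/29, sR=5/34; mL=825/1972, mR=485/1972; mL+mR=655/986 → advance +1; mR−mL=-5/29 → turn -1·90°
n=2: pose=(-7,1,W); sL=8/53, sR=40/337; mL=3756/17861, mR=2408/17861; mL+mR=6164/17861 → advance +1; mR−mL=-4/53 → turn -1·90°
n=3: pose=(-8,1,N); sL=4/37, sR=20/101; mL=774/3737, mR=572/3737; mL+mR=1346/3737 → advance +1; mR−mL=-2/37 → turn -1·90°
n=4: pose=(-8,2,E); sL=40/221, sR=40/137; mL=9900/30277, mR=7160/30277; mL+mR=17060/30277 → advance +1; mR−mL=-20/221 → turn -1·90°
n=5: pose=(-7,2,S); sL=10/29, sR=5/34; mL=825/1972, mR=485/1972; mL+mR=655/986 → advance +1; mR−mL=-5/29 → turn -1·90°
n=6: pose=(-7,1,W); sL=8/53, sR=40/337; mL=3756/17861, mR=2408/17861; mL+mR=6164/17861 → advance +1; mR−mL=-4/53 → turn -1·90°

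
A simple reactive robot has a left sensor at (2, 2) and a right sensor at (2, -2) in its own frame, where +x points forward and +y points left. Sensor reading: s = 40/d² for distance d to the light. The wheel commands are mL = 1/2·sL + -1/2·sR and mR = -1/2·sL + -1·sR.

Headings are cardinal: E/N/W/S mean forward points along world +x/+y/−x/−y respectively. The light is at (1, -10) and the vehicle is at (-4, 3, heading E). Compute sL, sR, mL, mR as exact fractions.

20/117 4/13 -8/117 -46/117

left sensor world pos  = (-2, 5); dL² = 234
right sensor world pos = (-2, 1); dR² = 130
sL = 40/234 = 20/117
sR = 40/130 = 4/13
mL = 1/2·sL + -1/2·sR = -8/117
mR = -1/2·sL + -1·sR = -46/117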